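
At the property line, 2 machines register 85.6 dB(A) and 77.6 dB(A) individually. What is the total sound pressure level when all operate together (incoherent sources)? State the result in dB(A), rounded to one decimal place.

Incoherent sources combine by intensity addition: L_total = 10·log₁₀(Σ 10^(L_i/10)).
Σ 10^(L/10) = 10^(85.6/10) + 10^(77.6/10) = 4.206e+08.
L_total = 10·log₁₀(4.206e+08) = 86.24 dB(A).

86.2 dB(A)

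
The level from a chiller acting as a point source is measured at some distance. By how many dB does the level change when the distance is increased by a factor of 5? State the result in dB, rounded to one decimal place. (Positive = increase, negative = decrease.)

Point-source spreading: ΔL = −20·log₁₀(r₂/r₁).
ΔL = −20·log₁₀(5) = -13.98 dB.

-14.0 dB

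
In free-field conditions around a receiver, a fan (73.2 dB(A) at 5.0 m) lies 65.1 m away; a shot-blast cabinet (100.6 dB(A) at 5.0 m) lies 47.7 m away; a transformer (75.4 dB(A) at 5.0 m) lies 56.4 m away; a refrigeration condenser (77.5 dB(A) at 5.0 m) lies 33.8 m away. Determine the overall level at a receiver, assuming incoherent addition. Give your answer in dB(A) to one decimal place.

Propagate each source to the receiver with L = L_ref − 20·log₁₀(r/r_ref), then add intensities.
fan: 73.2 − 20·log₁₀(65.1/5.0) = 73.2 − 22.29 = 50.91 dB(A).
shot-blast cabinet: 100.6 − 20·log₁₀(47.7/5.0) = 100.6 − 19.59 = 81.01 dB(A).
transformer: 75.4 − 20·log₁₀(56.4/5.0) = 75.4 − 21.05 = 54.35 dB(A).
refrigeration condenser: 77.5 − 20·log₁₀(33.8/5.0) = 77.5 − 16.60 = 60.90 dB(A).
Σ 10^(L/10) = 1.278e+08 → L_total = 10·log₁₀(1.278e+08) = 81.06 dB(A).

81.1 dB(A)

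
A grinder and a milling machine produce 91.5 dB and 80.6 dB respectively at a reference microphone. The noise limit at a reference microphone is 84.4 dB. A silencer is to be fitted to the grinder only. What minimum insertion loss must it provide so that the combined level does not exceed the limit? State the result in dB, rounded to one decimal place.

Fixed contribution from the other source: Σ 10^(L/10) = 10^(80.6/10) = 1.148e+08 (80.60 dB).
The limit corresponds to 10^(84.4/10) = 2.754e+08; subtracting the fixed part leaves 1.606e+08 for the grinder, i.e. 82.06 dB.
So the grinder must be reduced from 91.5 to 82.06 dB: IL = 9.44 dB.

9.4 dB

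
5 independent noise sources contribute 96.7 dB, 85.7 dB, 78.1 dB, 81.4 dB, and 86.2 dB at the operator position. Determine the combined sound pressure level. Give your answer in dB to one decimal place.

For uncorrelated sources the intensities add, so convert each level to linear form, sum, and take 10·log₁₀ of the total.
Σ 10^(L/10) = 10^(96.7/10) + 10^(85.7/10) + 10^(78.1/10) + 10^(81.4/10) + 10^(86.2/10) = 5.668e+09.
L_total = 10·log₁₀(5.668e+09) = 97.53 dB.

97.5 dB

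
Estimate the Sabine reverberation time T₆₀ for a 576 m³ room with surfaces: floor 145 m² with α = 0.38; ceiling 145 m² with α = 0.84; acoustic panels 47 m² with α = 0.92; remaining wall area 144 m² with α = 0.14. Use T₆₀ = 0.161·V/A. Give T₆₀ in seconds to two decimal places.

0.39 s

Total absorption A = 145·0.38 + 145·0.84 + 47·0.92 + 144·0.14 = 240.30 m² sabins.
T₆₀ = 0.161·V/A = 0.161·576/240.30 = 0.386 s.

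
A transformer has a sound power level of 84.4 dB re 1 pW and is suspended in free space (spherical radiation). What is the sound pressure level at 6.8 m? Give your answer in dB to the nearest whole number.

Free-field spherical radiation: L_p = L_w − 10·log₁₀(4π·r²), r = 6.8 m.
4π·r² = 581.1 m², 10·log₁₀ of that is 27.642 dB.
L_p = 84.4 − 27.642 = 56.76 dB.

57 dB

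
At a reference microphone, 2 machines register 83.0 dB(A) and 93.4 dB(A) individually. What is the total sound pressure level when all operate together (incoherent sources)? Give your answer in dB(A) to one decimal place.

93.8 dB(A)

Incoherent sources combine by intensity addition: L_total = 10·log₁₀(Σ 10^(L_i/10)).
Σ 10^(L/10) = 10^(83.0/10) + 10^(93.4/10) = 2.387e+09.
L_total = 10·log₁₀(2.387e+09) = 93.78 dB(A).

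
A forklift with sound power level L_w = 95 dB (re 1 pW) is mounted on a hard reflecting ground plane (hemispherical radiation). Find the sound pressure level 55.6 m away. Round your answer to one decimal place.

52.1 dB

Free-field hemispherical radiation: L_p = L_w − 10·log₁₀(2π·r²), r = 55.6 m.
2π·r² = 1.942e+04 m², 10·log₁₀ of that is 42.883 dB.
L_p = 95 − 42.883 = 52.12 dB.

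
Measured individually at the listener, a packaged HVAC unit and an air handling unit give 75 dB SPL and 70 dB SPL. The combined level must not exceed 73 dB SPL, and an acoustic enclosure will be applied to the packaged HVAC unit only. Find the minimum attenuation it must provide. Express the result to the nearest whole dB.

5 dB

Fixed contribution from the other source: Σ 10^(L/10) = 10^(70/10) = 1.000e+07 (70.00 dB SPL).
The limit corresponds to 10^(73/10) = 1.995e+07; subtracting the fixed part leaves 9.953e+06 for the packaged HVAC unit, i.e. 69.98 dB SPL.
So the packaged HVAC unit must be reduced from 75 to 69.98 dB SPL: IL = 5.02 dB.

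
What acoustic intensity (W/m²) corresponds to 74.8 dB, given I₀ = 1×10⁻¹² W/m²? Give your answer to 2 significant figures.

3.0e-05 W/m²

L = 10·log₁₀(I/I₀) ⇒ I = I₀·10^(L/10) = 10⁻¹² × 10^7.48.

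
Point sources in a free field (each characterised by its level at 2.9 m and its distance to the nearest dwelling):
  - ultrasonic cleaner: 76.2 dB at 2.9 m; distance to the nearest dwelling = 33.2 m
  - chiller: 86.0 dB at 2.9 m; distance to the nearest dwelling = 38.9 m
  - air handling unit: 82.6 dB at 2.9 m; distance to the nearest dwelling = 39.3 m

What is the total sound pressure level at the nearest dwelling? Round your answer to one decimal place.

65.5 dB

Propagate each source to the receiver with L = L_ref − 20·log₁₀(r/r_ref), then add intensities.
ultrasonic cleaner: 76.2 − 20·log₁₀(33.2/2.9) = 76.2 − 21.17 = 55.03 dB.
chiller: 86.0 − 20·log₁₀(38.9/2.9) = 86.0 − 22.55 = 63.45 dB.
air handling unit: 82.6 − 20·log₁₀(39.3/2.9) = 82.6 − 22.64 = 59.96 dB.
Σ 10^(L/10) = 3.521e+06 → L_total = 10·log₁₀(3.521e+06) = 65.47 dB.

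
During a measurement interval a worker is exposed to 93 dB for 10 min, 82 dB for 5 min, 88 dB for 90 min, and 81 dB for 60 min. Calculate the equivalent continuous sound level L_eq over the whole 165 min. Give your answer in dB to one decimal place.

87.1 dB

Weight each interval's intensity by its duration and average over T = 165 min:
Σ tᵢ·10^(Lᵢ/10) = 10·10^(93/10) + 5·10^(82/10) + 90·10^(88/10) + 60·10^(81/10) = 8.508e+10.
L_eq = 10·log₁₀(8.508e+10/165) = 87.12 dB.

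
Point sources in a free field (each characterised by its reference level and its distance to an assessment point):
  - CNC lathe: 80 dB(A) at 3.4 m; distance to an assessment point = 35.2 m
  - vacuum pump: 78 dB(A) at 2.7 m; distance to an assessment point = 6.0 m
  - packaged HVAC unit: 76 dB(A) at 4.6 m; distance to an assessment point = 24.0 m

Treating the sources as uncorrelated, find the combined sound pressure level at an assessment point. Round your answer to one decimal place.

71.8 dB(A)

Apply inverse-square spreading to bring every level to the receiver, then sum 10^(L/10).
CNC lathe: 80 − 20·log₁₀(35.2/3.4) = 80 − 20.30 = 59.70 dB(A).
vacuum pump: 78 − 20·log₁₀(6.0/2.7) = 78 − 6.94 = 71.06 dB(A).
packaged HVAC unit: 76 − 20·log₁₀(24.0/4.6) = 76 − 14.35 = 61.65 dB(A).
Σ 10^(L/10) = 1.517e+07 → L_total = 10·log₁₀(1.517e+07) = 71.81 dB(A).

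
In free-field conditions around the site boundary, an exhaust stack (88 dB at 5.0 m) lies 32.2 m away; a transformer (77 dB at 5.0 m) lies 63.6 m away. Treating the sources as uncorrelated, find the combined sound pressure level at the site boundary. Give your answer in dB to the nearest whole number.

72 dB

Propagate each source to the receiver with L = L_ref − 20·log₁₀(r/r_ref), then add intensities.
exhaust stack: 88 − 20·log₁₀(32.2/5.0) = 88 − 16.18 = 71.82 dB.
transformer: 77 − 20·log₁₀(63.6/5.0) = 77 − 22.09 = 54.91 dB.
Σ 10^(L/10) = 1.552e+07 → L_total = 10·log₁₀(1.552e+07) = 71.91 dB.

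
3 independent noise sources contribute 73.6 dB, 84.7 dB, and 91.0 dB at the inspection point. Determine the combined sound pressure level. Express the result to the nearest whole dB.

Incoherent sources combine by intensity addition: L_total = 10·log₁₀(Σ 10^(L_i/10)).
Σ 10^(L/10) = 10^(73.6/10) + 10^(84.7/10) + 10^(91.0/10) = 1.577e+09.
L_total = 10·log₁₀(1.577e+09) = 91.98 dB.

92 dB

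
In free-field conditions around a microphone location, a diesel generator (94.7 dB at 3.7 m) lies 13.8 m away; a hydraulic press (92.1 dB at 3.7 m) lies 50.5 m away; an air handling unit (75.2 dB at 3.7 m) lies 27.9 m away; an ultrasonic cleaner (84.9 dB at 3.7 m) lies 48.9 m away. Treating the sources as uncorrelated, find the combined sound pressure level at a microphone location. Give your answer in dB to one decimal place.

83.5 dB

Apply inverse-square spreading to bring every level to the receiver, then sum 10^(L/10).
diesel generator: 94.7 − 20·log₁₀(13.8/3.7) = 94.7 − 11.43 = 83.27 dB.
hydraulic press: 92.1 − 20·log₁₀(50.5/3.7) = 92.1 − 22.70 = 69.40 dB.
air handling unit: 75.2 − 20·log₁₀(27.9/3.7) = 75.2 − 17.55 = 57.65 dB.
ultrasonic cleaner: 84.9 − 20·log₁₀(48.9/3.7) = 84.9 − 22.42 = 62.48 dB.
Σ 10^(L/10) = 2.232e+08 → L_total = 10·log₁₀(2.232e+08) = 83.49 dB.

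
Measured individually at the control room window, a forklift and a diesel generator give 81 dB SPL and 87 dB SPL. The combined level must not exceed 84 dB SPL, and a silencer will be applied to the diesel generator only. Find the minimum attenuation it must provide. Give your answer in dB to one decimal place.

6.0 dB

Everything except the diesel generator sums to 10^(81/10) = 1.259e+08 in linear terms, 81.00 dB SPL.
The limit corresponds to 10^(84/10) = 2.512e+08; subtracting the fixed part leaves 1.253e+08 for the diesel generator, i.e. 80.98 dB SPL.
So the diesel generator must be reduced from 87 to 80.98 dB SPL: IL = 6.02 dB.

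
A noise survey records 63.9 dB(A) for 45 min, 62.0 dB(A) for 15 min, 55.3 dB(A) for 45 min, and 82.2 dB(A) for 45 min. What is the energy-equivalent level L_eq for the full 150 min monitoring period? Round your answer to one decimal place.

L_eq = 10·log₁₀[(1/T)·Σ tᵢ·10^(Lᵢ/10)] with T = 150 min.
Σ tᵢ·10^(Lᵢ/10) = 45·10^(63.9/10) + 15·10^(62.0/10) + 45·10^(55.3/10) + 45·10^(82.2/10) = 7.618e+09.
L_eq = 10·log₁₀(7.618e+09/150) = 77.06 dB(A).

77.1 dB(A)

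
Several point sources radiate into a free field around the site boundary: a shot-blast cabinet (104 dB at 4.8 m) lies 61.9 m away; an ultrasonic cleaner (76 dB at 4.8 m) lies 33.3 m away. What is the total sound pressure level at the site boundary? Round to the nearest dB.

Propagate each source to the receiver with L = L_ref − 20·log₁₀(r/r_ref), then add intensities.
shot-blast cabinet: 104 − 20·log₁₀(61.9/4.8) = 104 − 22.21 = 81.79 dB.
ultrasonic cleaner: 76 − 20·log₁₀(33.3/4.8) = 76 − 16.82 = 59.18 dB.
Σ 10^(L/10) = 1.519e+08 → L_total = 10·log₁₀(1.519e+08) = 81.81 dB.

82 dB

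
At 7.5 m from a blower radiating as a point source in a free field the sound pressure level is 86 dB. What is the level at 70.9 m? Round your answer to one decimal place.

66.5 dB

Spherical spreading from a point source gives a 20·log₁₀(r₂/r₁) drop.
L₂ = 86 − 20·log₁₀(70.9/7.5) = 86 − 19.512 = 66.49 dB.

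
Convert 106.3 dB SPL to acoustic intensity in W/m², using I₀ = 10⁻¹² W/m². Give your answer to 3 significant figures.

L = 10·log₁₀(I/I₀) ⇒ I = I₀·10^(L/10) = 10⁻¹² × 10^10.63.

0.0427 W/m²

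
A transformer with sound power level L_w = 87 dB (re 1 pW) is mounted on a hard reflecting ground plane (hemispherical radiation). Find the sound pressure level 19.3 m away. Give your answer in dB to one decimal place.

53.3 dB

The power spreads over a hemisphere of area 2π·r², so L_p = L_w − 10·log₁₀(2π·r²).
2π·r² = 2340 m², 10·log₁₀ of that is 33.693 dB.
L_p = 87 − 33.693 = 53.31 dB.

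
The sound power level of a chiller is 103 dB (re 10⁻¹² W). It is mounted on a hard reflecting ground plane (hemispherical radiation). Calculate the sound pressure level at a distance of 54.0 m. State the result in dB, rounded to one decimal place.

The power spreads over a hemisphere of area 2π·r², so L_p = L_w − 10·log₁₀(2π·r²).
2π·r² = 1.832e+04 m², 10·log₁₀ of that is 42.630 dB.
L_p = 103 − 42.630 = 60.37 dB.

60.4 dB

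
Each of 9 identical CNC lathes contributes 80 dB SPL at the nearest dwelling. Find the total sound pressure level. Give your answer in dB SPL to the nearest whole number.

90 dB SPL

N identical incoherent sources raise the level by 10·log₁₀ N.
L_total = 80 + 10·log₁₀(9) = 80 + 9.542 = 89.54 dB SPL.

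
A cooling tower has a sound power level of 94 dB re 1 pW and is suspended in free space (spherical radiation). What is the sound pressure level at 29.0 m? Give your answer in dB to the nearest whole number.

54 dB

The power spreads over a sphere of area 4π·r², so L_p = L_w − 10·log₁₀(4π·r²).
4π·r² = 1.057e+04 m², 10·log₁₀ of that is 40.240 dB.
L_p = 94 − 40.240 = 53.76 dB.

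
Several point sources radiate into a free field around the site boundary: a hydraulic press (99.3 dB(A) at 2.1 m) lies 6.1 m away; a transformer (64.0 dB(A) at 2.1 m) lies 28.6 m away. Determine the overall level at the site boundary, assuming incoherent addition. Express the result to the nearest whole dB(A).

90 dB(A)

Propagate each source to the receiver with L = L_ref − 20·log₁₀(r/r_ref), then add intensities.
hydraulic press: 99.3 − 20·log₁₀(6.1/2.1) = 99.3 − 9.26 = 90.04 dB(A).
transformer: 64.0 − 20·log₁₀(28.6/2.1) = 64.0 − 22.68 = 41.32 dB(A).
Σ 10^(L/10) = 1.009e+09 → L_total = 10·log₁₀(1.009e+09) = 90.04 dB(A).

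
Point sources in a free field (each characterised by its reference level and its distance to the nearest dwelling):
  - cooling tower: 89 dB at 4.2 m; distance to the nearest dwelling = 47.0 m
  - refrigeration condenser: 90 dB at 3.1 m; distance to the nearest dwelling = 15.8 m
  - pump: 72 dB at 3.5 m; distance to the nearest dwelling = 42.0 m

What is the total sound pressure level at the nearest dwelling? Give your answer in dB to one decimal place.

First find each source's level at the receiver (point-source: −20·log₁₀(r/r_ref)), then combine on an intensity basis.
cooling tower: 89 − 20·log₁₀(47.0/4.2) = 89 − 20.98 = 68.02 dB.
refrigeration condenser: 90 − 20·log₁₀(15.8/3.1) = 90 − 14.15 = 75.85 dB.
pump: 72 − 20·log₁₀(42.0/3.5) = 72 − 21.58 = 50.42 dB.
Σ 10^(L/10) = 4.495e+07 → L_total = 10·log₁₀(4.495e+07) = 76.53 dB.

76.5 dB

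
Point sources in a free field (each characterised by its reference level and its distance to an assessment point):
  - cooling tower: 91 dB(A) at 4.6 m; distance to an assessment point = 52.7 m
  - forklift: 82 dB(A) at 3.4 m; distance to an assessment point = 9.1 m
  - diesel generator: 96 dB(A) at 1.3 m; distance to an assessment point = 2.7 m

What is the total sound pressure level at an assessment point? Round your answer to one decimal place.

Apply inverse-square spreading to bring every level to the receiver, then sum 10^(L/10).
cooling tower: 91 − 20·log₁₀(52.7/4.6) = 91 − 21.18 = 69.82 dB(A).
forklift: 82 − 20·log₁₀(9.1/3.4) = 82 − 8.55 = 73.45 dB(A).
diesel generator: 96 − 20·log₁₀(2.7/1.3) = 96 − 6.35 = 89.65 dB(A).
Σ 10^(L/10) = 9.546e+08 → L_total = 10·log₁₀(9.546e+08) = 89.80 dB(A).

89.8 dB(A)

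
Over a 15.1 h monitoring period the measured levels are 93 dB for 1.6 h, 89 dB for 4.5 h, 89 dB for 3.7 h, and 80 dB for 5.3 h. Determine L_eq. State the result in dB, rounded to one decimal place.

L_eq = 10·log₁₀[(1/T)·Σ tᵢ·10^(Lᵢ/10)] with T = 15.1 h.
Σ tᵢ·10^(Lᵢ/10) = 1.6·10^(93/10) + 4.5·10^(89/10) + 3.7·10^(89/10) + 5.3·10^(80/10) = 1.024e+10.
L_eq = 10·log₁₀(1.024e+10/15.1) = 88.31 dB.

88.3 dB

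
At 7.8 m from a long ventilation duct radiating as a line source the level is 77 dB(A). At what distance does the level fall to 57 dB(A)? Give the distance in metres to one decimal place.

For a line source L₁ − L₂ = 10·log₁₀(r₂/r₁), so r₂ = r₁·10^((L₁−L₂)/10).
r₂ = 7.8·10^((77−57)/10) = 7.8·10^(20.0/10) = 780.00 m.

780.0 m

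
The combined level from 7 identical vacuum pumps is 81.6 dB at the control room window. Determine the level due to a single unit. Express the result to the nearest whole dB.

7 equal contributions raise the level by 10·log₁₀ 7 = 8.451 dB, so each unit alone gives 81.6 − 8.451.

73 dB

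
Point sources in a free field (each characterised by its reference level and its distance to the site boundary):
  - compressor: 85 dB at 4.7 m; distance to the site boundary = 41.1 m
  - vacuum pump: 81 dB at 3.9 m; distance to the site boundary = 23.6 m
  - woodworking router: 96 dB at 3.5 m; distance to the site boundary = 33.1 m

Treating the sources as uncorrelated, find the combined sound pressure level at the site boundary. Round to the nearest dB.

77 dB

Propagate each source to the receiver with L = L_ref − 20·log₁₀(r/r_ref), then add intensities.
compressor: 85 − 20·log₁₀(41.1/4.7) = 85 − 18.83 = 66.17 dB.
vacuum pump: 81 − 20·log₁₀(23.6/3.9) = 81 − 15.64 = 65.36 dB.
woodworking router: 96 − 20·log₁₀(33.1/3.5) = 96 − 19.52 = 76.48 dB.
Σ 10^(L/10) = 5.209e+07 → L_total = 10·log₁₀(5.209e+07) = 77.17 dB.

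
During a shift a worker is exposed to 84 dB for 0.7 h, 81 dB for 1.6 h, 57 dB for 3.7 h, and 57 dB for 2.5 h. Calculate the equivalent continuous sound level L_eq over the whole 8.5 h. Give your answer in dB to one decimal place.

Weight each interval's intensity by its duration and average over T = 8.5 h:
Σ tᵢ·10^(Lᵢ/10) = 0.7·10^(84/10) + 1.6·10^(81/10) + 3.7·10^(57/10) + 2.5·10^(57/10) = 3.804e+08.
L_eq = 10·log₁₀(3.804e+08/8.5) = 76.51 dB.

76.5 dB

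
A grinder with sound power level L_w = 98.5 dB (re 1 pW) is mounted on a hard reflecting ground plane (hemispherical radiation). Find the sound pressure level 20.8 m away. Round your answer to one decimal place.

The power spreads over a hemisphere of area 2π·r², so L_p = L_w − 10·log₁₀(2π·r²).
2π·r² = 2718 m², 10·log₁₀ of that is 34.343 dB.
L_p = 98.5 − 34.343 = 64.16 dB.

64.2 dB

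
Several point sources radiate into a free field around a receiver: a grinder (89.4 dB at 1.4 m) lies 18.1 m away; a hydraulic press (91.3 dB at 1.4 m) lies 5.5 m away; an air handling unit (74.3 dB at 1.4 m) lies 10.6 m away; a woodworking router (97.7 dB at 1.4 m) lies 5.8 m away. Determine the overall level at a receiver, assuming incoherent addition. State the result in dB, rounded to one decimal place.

86.4 dB

Apply inverse-square spreading to bring every level to the receiver, then sum 10^(L/10).
grinder: 89.4 − 20·log₁₀(18.1/1.4) = 89.4 − 22.23 = 67.17 dB.
hydraulic press: 91.3 − 20·log₁₀(5.5/1.4) = 91.3 − 11.88 = 79.42 dB.
air handling unit: 74.3 − 20·log₁₀(10.6/1.4) = 74.3 − 17.58 = 56.72 dB.
woodworking router: 97.7 − 20·log₁₀(5.8/1.4) = 97.7 − 12.35 = 85.35 dB.
Σ 10^(L/10) = 4.362e+08 → L_total = 10·log₁₀(4.362e+08) = 86.40 dB.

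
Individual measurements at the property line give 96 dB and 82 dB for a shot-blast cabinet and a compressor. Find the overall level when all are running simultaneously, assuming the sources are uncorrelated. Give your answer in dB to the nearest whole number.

Incoherent sources combine by intensity addition: L_total = 10·log₁₀(Σ 10^(L_i/10)).
Σ 10^(L/10) = 10^(96/10) + 10^(82/10) = 4.140e+09.
L_total = 10·log₁₀(4.140e+09) = 96.17 dB.

96 dB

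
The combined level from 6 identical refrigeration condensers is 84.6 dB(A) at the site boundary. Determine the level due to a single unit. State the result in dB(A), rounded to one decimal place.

76.8 dB(A)

6 equal contributions raise the level by 10·log₁₀ 6 = 7.782 dB, so each unit alone gives 84.6 − 7.782.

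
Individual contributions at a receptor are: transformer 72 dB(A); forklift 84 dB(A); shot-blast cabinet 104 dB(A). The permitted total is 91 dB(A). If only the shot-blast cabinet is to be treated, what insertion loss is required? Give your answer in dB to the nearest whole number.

14 dB

The untreated sources together contribute 10^(72/10) + 10^(84/10) = 2.670e+08, i.e. 84.27 dB(A).
The limit corresponds to 10^(91/10) = 1.259e+09; subtracting the fixed part leaves 9.919e+08 for the shot-blast cabinet, i.e. 89.96 dB(A).
Required insertion loss = 104 − 89.96 = 14.04 dB.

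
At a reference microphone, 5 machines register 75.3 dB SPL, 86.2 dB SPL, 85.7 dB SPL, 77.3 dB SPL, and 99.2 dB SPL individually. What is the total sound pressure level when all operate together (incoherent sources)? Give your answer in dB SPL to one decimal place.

99.6 dB SPL

For uncorrelated sources the intensities add, so convert each level to linear form, sum, and take 10·log₁₀ of the total.
Σ 10^(L/10) = 10^(75.3/10) + 10^(86.2/10) + 10^(85.7/10) + 10^(77.3/10) + 10^(99.2/10) = 9.194e+09.
L_total = 10·log₁₀(9.194e+09) = 99.63 dB SPL.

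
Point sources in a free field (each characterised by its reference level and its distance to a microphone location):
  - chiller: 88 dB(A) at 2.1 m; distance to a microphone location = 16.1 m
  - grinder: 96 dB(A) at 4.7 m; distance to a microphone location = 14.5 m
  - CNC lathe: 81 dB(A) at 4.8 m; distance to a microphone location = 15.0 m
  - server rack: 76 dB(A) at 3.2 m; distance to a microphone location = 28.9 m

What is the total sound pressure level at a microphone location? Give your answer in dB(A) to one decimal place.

86.5 dB(A)

Apply inverse-square spreading to bring every level to the receiver, then sum 10^(L/10).
chiller: 88 − 20·log₁₀(16.1/2.1) = 88 − 17.69 = 70.31 dB(A).
grinder: 96 − 20·log₁₀(14.5/4.7) = 96 − 9.79 = 86.21 dB(A).
CNC lathe: 81 − 20·log₁₀(15.0/4.8) = 81 − 9.90 = 71.10 dB(A).
server rack: 76 − 20·log₁₀(28.9/3.2) = 76 − 19.11 = 56.89 dB(A).
Σ 10^(L/10) = 4.424e+08 → L_total = 10·log₁₀(4.424e+08) = 86.46 dB(A).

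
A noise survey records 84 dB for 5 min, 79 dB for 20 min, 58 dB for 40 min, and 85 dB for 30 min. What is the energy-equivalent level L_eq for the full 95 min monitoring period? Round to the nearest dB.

L_eq = 10·log₁₀[(1/T)·Σ tᵢ·10^(Lᵢ/10)] with T = 95 min.
Σ tᵢ·10^(Lᵢ/10) = 5·10^(84/10) + 20·10^(79/10) + 40·10^(58/10) + 30·10^(85/10) = 1.236e+10.
L_eq = 10·log₁₀(1.236e+10/95) = 81.14 dB.

81 dB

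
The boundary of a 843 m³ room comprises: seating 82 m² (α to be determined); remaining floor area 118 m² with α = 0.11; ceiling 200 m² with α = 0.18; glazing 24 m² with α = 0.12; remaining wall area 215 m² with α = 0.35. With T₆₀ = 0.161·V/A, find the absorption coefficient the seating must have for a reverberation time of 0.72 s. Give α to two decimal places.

0.75

From T₆₀ = 0.161·V/A, the target T₆₀ = 0.72 s needs A = 0.161·843/0.72 = 188.50 m².
Absorption from the other surfaces = 118·0.11 + 200·0.18 + 24·0.12 + 215·0.35 = 127.11 m², so the seating must supply 61.39 m² over 82 m².
α = 61.39/82 = 0.749.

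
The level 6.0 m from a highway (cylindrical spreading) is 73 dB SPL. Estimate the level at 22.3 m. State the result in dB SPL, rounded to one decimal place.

67.3 dB SPL

Line-source attenuation: ΔL = 10·log₁₀(r₂/r₁) = 10·log₁₀(22.3/6.0) = 5.702 dB.
L₂ = 73 − 10·log₁₀(22.3/6.0) = 73 − 5.702 = 67.30 dB SPL.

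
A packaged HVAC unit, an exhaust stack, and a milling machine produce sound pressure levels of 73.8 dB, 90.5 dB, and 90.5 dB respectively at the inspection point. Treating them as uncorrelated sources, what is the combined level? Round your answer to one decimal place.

Incoherent sources combine by intensity addition: L_total = 10·log₁₀(Σ 10^(L_i/10)).
Σ 10^(L/10) = 10^(73.8/10) + 10^(90.5/10) + 10^(90.5/10) = 2.268e+09.
L_total = 10·log₁₀(2.268e+09) = 93.56 dB.

93.6 dB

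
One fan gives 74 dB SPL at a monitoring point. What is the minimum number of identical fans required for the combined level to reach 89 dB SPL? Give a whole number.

The shortfall is 89 − 74 = 15.0 dB, and N units add 10·log₁₀ N, so need 10·log₁₀ N ≥ 15.0.
N ≥ 10^(15.0/10) = 31.623, so N = 32.

32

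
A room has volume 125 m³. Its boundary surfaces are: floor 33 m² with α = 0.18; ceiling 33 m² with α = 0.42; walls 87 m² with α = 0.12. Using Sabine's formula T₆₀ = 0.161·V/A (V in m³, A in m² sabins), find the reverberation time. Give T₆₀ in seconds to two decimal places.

0.67 s

Summing Sᵢαᵢ: 33·0.18 + 33·0.42 + 87·0.12 = 30.24 m².
T₆₀ = 0.161 × 125 / 30.24 = 0.666 s.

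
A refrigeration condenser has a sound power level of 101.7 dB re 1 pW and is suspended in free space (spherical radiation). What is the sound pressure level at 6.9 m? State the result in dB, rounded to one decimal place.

73.9 dB

The power spreads over a sphere of area 4π·r², so L_p = L_w − 10·log₁₀(4π·r²).
4π·r² = 598.3 m², 10·log₁₀ of that is 27.769 dB.
L_p = 101.7 − 27.769 = 73.93 dB.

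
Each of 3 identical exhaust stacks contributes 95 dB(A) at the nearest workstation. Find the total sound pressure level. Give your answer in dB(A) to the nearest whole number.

100 dB(A)

L_total = L₁ + 10·log₁₀ N for N identical incoherent sources.
L_total = 95 + 10·log₁₀(3) = 95 + 4.771 = 99.77 dB(A).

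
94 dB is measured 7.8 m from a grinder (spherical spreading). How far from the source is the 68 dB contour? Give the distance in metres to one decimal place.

The 26.0 dB drop corresponds to a distance ratio of 10^(26.0/20) for a point source.
r₂ = 7.8·10^((94−68)/20) = 7.8·10^(26.0/20) = 155.63 m.

155.6 m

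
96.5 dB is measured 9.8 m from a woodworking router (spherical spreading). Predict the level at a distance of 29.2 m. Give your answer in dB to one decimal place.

For a point source, L₂ = L₁ − 20·log₁₀(r₂/r₁).
L₂ = 96.5 − 20·log₁₀(29.2/9.8) = 96.5 − 9.483 = 87.02 dB.

87.0 dB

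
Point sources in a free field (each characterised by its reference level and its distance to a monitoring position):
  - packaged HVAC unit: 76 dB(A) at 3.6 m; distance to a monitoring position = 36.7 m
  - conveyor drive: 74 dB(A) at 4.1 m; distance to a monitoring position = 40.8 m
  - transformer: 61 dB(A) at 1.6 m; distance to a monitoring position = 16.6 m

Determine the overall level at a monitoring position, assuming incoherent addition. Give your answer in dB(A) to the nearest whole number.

Propagate each source to the receiver with L = L_ref − 20·log₁₀(r/r_ref), then add intensities.
packaged HVAC unit: 76 − 20·log₁₀(36.7/3.6) = 76 − 20.17 = 55.83 dB(A).
conveyor drive: 74 − 20·log₁₀(40.8/4.1) = 74 − 19.96 = 54.04 dB(A).
transformer: 61 − 20·log₁₀(16.6/1.6) = 61 − 20.32 = 40.68 dB(A).
Σ 10^(L/10) = 6.484e+05 → L_total = 10·log₁₀(6.484e+05) = 58.12 dB(A).

58 dB(A)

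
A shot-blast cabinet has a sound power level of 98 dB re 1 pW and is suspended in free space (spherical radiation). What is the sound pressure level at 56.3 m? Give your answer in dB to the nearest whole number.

Free-field spherical radiation: L_p = L_w − 10·log₁₀(4π·r²), r = 56.3 m.
4π·r² = 3.983e+04 m², 10·log₁₀ of that is 46.002 dB.
L_p = 98 − 46.002 = 52.00 dB.

52 dB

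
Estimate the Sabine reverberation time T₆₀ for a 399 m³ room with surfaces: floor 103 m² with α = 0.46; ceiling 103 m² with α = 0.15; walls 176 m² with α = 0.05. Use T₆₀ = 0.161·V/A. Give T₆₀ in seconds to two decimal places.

0.90 s

Summing Sᵢαᵢ: 103·0.46 + 103·0.15 + 176·0.05 = 71.63 m².
T₆₀ = 0.161 × 399 / 71.63 = 0.897 s.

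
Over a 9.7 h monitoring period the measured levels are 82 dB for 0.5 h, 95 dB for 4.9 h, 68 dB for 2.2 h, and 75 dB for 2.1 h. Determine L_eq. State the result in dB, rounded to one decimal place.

92.1 dB

L_eq = 10·log₁₀[(1/T)·Σ tᵢ·10^(Lᵢ/10)] with T = 9.7 h.
Σ tᵢ·10^(Lᵢ/10) = 0.5·10^(82/10) + 4.9·10^(95/10) + 2.2·10^(68/10) + 2.1·10^(75/10) = 1.565e+10.
L_eq = 10·log₁₀(1.565e+10/9.7) = 92.08 dB.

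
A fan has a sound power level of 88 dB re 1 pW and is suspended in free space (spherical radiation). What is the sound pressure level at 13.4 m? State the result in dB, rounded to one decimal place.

54.5 dB

L_p = L_w − 10·log₁₀(4π·r²) with r = 13.4 m.
4π·r² = 2256 m², 10·log₁₀ of that is 33.534 dB.
L_p = 88 − 33.534 = 54.47 dB.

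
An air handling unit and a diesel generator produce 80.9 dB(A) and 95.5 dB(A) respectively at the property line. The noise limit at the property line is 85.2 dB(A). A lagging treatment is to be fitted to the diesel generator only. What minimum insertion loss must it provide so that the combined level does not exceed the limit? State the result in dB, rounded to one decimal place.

12.3 dB

The untreated sources together contribute 10^(80.9/10) = 1.230e+08, i.e. 80.90 dB(A).
The limit corresponds to 10^(85.2/10) = 3.311e+08; subtracting the fixed part leaves 2.081e+08 for the diesel generator, i.e. 83.18 dB(A).
Required insertion loss = 95.5 − 83.18 = 12.32 dB.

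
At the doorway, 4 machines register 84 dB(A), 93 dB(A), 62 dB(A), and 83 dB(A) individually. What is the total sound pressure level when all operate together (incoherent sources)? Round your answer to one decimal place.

Incoherent sources combine by intensity addition: L_total = 10·log₁₀(Σ 10^(L_i/10)).
Σ 10^(L/10) = 10^(84/10) + 10^(93/10) + 10^(62/10) + 10^(83/10) = 2.448e+09.
L_total = 10·log₁₀(2.448e+09) = 93.89 dB(A).

93.9 dB(A)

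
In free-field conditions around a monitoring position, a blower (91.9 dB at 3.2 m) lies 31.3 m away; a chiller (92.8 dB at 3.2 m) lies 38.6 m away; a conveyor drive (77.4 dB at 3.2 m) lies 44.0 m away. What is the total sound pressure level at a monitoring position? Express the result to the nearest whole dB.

75 dB

Apply inverse-square spreading to bring every level to the receiver, then sum 10^(L/10).
blower: 91.9 − 20·log₁₀(31.3/3.2) = 91.9 − 19.81 = 72.09 dB.
chiller: 92.8 − 20·log₁₀(38.6/3.2) = 92.8 − 21.63 = 71.17 dB.
conveyor drive: 77.4 − 20·log₁₀(44.0/3.2) = 77.4 − 22.77 = 54.63 dB.
Σ 10^(L/10) = 2.957e+07 → L_total = 10·log₁₀(2.957e+07) = 74.71 dB.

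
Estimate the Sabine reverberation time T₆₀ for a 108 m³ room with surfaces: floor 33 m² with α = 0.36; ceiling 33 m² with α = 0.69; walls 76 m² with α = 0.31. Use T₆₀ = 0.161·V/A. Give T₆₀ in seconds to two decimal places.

0.30 s

Summing Sᵢαᵢ: 33·0.36 + 33·0.69 + 76·0.31 = 58.21 m².
T₆₀ = 0.161 × 108 / 58.21 = 0.299 s.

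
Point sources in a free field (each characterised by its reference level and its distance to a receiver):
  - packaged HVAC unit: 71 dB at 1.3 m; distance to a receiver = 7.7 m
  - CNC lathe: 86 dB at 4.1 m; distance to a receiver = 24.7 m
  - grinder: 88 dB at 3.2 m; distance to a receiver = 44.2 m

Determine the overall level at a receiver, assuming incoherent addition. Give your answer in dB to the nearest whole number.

First find each source's level at the receiver (point-source: −20·log₁₀(r/r_ref)), then combine on an intensity basis.
packaged HVAC unit: 71 − 20·log₁₀(7.7/1.3) = 71 − 15.45 = 55.55 dB.
CNC lathe: 86 − 20·log₁₀(24.7/4.1) = 86 − 15.60 = 70.40 dB.
grinder: 88 − 20·log₁₀(44.2/3.2) = 88 − 22.81 = 65.19 dB.
Σ 10^(L/10) = 1.464e+07 → L_total = 10·log₁₀(1.464e+07) = 71.65 dB.

72 dB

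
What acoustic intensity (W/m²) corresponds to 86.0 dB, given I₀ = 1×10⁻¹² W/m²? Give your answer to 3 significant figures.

0.000398 W/m²

L = 10·log₁₀(I/I₀) ⇒ I = I₀·10^(L/10) = 10⁻¹² × 10^8.60.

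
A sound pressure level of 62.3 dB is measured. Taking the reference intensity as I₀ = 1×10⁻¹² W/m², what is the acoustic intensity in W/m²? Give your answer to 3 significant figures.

1.70e-06 W/m²

I = I₀·10^(L/10) = 10⁻¹² × 10^(62.3/10) = 10^(-5.770).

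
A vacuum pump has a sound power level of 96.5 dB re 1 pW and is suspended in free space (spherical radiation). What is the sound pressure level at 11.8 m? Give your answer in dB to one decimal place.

64.1 dB

The power spreads over a sphere of area 4π·r², so L_p = L_w − 10·log₁₀(4π·r²).
4π·r² = 1750 m², 10·log₁₀ of that is 32.430 dB.
L_p = 96.5 − 32.430 = 64.07 dB.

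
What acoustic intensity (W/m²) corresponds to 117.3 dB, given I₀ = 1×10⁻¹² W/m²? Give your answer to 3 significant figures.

I/I₀ = 10^(117.3/10) = 5.37e+11, so I = 5.37e+11 × 10⁻¹² W/m².

0.537 W/m²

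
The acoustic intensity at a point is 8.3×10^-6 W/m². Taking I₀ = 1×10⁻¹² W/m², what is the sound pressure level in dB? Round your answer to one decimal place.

I/I₀ = 8.3×10^-6/10⁻¹² = 8.3×10^6, and L = 10·log₁₀(I/I₀).
L = 10·(0.9191 + 6) = 69.19 dB.

69.2 dB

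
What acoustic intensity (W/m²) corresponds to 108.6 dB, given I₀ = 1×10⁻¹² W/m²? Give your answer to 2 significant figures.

0.072 W/m²

I = I₀·10^(L/10) = 10⁻¹² × 10^(108.6/10) = 10^(-1.140).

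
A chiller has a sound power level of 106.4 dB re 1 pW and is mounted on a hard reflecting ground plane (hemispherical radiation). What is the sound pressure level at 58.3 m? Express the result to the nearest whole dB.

63 dB

The power spreads over a hemisphere of area 2π·r², so L_p = L_w − 10·log₁₀(2π·r²).
2π·r² = 2.136e+04 m², 10·log₁₀ of that is 43.295 dB.
L_p = 106.4 − 43.295 = 63.10 dB.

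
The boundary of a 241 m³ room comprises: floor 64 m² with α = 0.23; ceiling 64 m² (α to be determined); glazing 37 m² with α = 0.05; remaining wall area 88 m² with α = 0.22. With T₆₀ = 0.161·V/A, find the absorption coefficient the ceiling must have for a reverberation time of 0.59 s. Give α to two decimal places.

0.47

From T₆₀ = 0.161·V/A, the target T₆₀ = 0.59 s needs A = 0.161·241/0.59 = 65.76 m².
Absorption from the other surfaces = 64·0.23 + 37·0.05 + 88·0.22 = 35.93 m², so the ceiling must supply 29.83 m² over 64 m².
α = 29.83/64 = 0.466.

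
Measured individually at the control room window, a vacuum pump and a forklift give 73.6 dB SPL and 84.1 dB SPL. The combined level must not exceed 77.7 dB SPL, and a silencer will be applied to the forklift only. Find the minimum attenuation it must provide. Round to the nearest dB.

Everything except the forklift sums to 10^(73.6/10) = 2.291e+07 in linear terms, 73.60 dB SPL.
The limit corresponds to 10^(77.7/10) = 5.888e+07; subtracting the fixed part leaves 3.598e+07 for the forklift, i.e. 75.56 dB SPL.
Required insertion loss = 84.1 − 75.56 = 8.54 dB.

9 dB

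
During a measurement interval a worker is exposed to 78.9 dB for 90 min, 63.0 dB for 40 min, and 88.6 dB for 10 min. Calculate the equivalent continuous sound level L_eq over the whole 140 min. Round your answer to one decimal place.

80.1 dB

L_eq = 10·log₁₀[(1/T)·Σ tᵢ·10^(Lᵢ/10)] with T = 140 min.
Σ tᵢ·10^(Lᵢ/10) = 90·10^(78.9/10) + 40·10^(63.0/10) + 10·10^(88.6/10) = 1.431e+10.
L_eq = 10·log₁₀(1.431e+10/140) = 80.10 dB.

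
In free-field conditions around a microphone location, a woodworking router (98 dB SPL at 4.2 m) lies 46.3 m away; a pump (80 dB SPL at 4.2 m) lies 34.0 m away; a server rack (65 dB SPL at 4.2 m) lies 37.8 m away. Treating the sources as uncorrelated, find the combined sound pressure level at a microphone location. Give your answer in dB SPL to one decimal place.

77.3 dB SPL

Apply inverse-square spreading to bring every level to the receiver, then sum 10^(L/10).
woodworking router: 98 − 20·log₁₀(46.3/4.2) = 98 − 20.85 = 77.15 dB SPL.
pump: 80 − 20·log₁₀(34.0/4.2) = 80 − 18.16 = 61.84 dB SPL.
server rack: 65 − 20·log₁₀(37.8/4.2) = 65 − 19.08 = 45.92 dB SPL.
Σ 10^(L/10) = 5.349e+07 → L_total = 10·log₁₀(5.349e+07) = 77.28 dB SPL.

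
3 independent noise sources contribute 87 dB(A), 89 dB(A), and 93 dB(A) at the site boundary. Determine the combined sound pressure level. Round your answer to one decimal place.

95.2 dB(A)

For uncorrelated sources the intensities add, so convert each level to linear form, sum, and take 10·log₁₀ of the total.
Σ 10^(L/10) = 10^(87/10) + 10^(89/10) + 10^(93/10) = 3.291e+09.
L_total = 10·log₁₀(3.291e+09) = 95.17 dB(A).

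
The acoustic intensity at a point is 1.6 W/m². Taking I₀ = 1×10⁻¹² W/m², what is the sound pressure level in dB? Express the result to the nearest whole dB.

L = 10·log₁₀(I/I₀) = 10·log₁₀(1.6/10⁻¹²) = 10·log₁₀(1.6×10^12).
L = 10·(0.2041 + 12) = 122.04 dB.

122 dB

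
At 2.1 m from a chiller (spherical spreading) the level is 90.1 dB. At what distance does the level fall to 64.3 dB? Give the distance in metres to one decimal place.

The 25.8 dB drop corresponds to a distance ratio of 10^(25.8/20) for a point source.
r₂ = 2.1·10^((90.1−64.3)/20) = 2.1·10^(25.8/20) = 40.95 m.

40.9 m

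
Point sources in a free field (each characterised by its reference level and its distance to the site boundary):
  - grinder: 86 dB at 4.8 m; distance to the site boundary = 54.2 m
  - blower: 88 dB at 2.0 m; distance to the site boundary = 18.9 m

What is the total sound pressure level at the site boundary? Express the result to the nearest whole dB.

70 dB

First find each source's level at the receiver (point-source: −20·log₁₀(r/r_ref)), then combine on an intensity basis.
grinder: 86 − 20·log₁₀(54.2/4.8) = 86 − 21.06 = 64.94 dB.
blower: 88 − 20·log₁₀(18.9/2.0) = 88 − 19.51 = 68.49 dB.
Σ 10^(L/10) = 1.019e+07 → L_total = 10·log₁₀(1.019e+07) = 70.08 dB.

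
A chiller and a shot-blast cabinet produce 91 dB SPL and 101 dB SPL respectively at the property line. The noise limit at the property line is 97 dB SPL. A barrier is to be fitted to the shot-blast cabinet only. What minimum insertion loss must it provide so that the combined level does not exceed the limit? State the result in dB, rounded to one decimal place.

Everything except the shot-blast cabinet sums to 10^(91/10) = 1.259e+09 in linear terms, 91.00 dB SPL.
To meet 97 dB SPL overall, the treated shot-blast cabinet may contribute at most 10^(97/10) − 1.259e+09 = 3.753e+09, i.e. 95.74 dB SPL.
So the shot-blast cabinet must be reduced from 101 to 95.74 dB SPL: IL = 5.26 dB.

5.3 dB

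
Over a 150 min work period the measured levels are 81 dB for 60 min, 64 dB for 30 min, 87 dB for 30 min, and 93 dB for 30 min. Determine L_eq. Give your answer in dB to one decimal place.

Weight each interval's intensity by its duration and average over T = 150 min:
Σ tᵢ·10^(Lᵢ/10) = 60·10^(81/10) + 30·10^(64/10) + 30·10^(87/10) + 30·10^(93/10) = 8.252e+10.
L_eq = 10·log₁₀(8.252e+10/150) = 87.40 dB.

87.4 dB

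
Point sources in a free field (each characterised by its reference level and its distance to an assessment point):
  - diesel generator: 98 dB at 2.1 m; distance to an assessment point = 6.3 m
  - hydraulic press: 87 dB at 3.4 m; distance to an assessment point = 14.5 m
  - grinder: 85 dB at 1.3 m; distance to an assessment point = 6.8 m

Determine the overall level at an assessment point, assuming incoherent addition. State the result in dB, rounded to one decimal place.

88.7 dB

Propagate each source to the receiver with L = L_ref − 20·log₁₀(r/r_ref), then add intensities.
diesel generator: 98 − 20·log₁₀(6.3/2.1) = 98 − 9.54 = 88.46 dB.
hydraulic press: 87 − 20·log₁₀(14.5/3.4) = 87 − 12.60 = 74.40 dB.
grinder: 85 − 20·log₁₀(6.8/1.3) = 85 − 14.37 = 70.63 dB.
Σ 10^(L/10) = 7.402e+08 → L_total = 10·log₁₀(7.402e+08) = 88.69 dB.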